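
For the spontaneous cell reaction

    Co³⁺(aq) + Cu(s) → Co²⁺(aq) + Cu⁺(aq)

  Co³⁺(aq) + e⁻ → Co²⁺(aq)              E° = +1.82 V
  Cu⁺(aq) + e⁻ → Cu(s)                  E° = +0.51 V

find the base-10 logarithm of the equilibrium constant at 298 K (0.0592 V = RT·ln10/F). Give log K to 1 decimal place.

log K = 22.1

The Co³⁺/Co²⁺ couple is reduced (cathode); E°cell = +1.82 − (+0.51) = +1.31 V with n = 1.
At equilibrium E = 0, so log K = nE°cell / 0.0592 = (1)(+1.31) / 0.0592 = 22.1.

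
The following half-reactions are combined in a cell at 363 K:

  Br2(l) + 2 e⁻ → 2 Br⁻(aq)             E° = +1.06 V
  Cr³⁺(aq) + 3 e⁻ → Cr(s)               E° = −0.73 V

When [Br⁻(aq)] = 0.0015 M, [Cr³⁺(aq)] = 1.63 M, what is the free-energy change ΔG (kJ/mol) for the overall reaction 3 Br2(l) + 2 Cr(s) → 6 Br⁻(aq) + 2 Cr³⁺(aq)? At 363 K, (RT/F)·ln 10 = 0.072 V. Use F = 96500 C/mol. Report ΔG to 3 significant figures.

The standard cell potential is +1.06 − (−0.73) = +1.79 V, with n = 6 electrons in the balanced equation.
Q = [Br⁻(aq)]^6·[Cr³⁺(aq)]^2 = 3.03×10^−17, so log Q = −16.519 and E = +1.79 − (0.072/6)(−16.519) = +1.9882 V.
ΔG = −nFE = −(6)(96500)(+1.9882) J/mol = −1150 kJ/mol.

−1150 kJ/mol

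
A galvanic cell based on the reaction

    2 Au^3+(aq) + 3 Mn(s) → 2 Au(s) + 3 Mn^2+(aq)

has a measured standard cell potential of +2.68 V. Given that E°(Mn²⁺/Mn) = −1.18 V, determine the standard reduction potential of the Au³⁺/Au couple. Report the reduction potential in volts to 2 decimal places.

+1.50 V

In the reaction as written the Au³⁺/Au couple is reduced (cathode) and Mn²⁺/Mn is oxidized (anode), so E°cell = E°(Au³⁺/Au) − E°(Mn²⁺/Mn).
E°(Au³⁺/Au) = E°cell + E°(anode) = +2.68 + (−1.18) = +1.50 V.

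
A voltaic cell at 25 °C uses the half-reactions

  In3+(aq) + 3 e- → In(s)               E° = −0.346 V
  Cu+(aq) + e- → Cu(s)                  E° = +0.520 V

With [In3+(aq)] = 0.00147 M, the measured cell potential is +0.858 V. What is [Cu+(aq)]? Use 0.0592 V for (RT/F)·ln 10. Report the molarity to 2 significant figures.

Cu⁺/Cu is the cathode (higher E°); E°cell = +0.520 − (−0.346) = +0.866 V with n = 3.
Rearranging E = E° − (0.0592/n)·log Q gives log Q = 3(+0.866 − (+0.858))/0.0592 = 0.405.
Balancing electrons gives 3 Cu+(aq) + In(s) → 3 Cu(s) + In3+(aq); thus Q = [In3+(aq)] / [Cu+(aq)]^3.
Substituting the known concentrations and solving, log [Cu+(aq)] = −1.079 and [Cu+(aq)] = 0.083 M.

0.083 M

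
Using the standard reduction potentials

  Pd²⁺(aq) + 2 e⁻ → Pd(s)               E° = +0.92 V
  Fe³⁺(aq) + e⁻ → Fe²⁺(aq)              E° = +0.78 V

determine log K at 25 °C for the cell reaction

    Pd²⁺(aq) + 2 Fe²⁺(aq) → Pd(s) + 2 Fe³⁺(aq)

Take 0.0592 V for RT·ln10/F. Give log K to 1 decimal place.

The Pd²⁺/Pd couple is reduced (cathode); E°cell = +0.92 − (+0.78) = +0.14 V with n = 2.
At equilibrium E = 0, so log K = nE°cell / 0.0592 = (2)(+0.14) / 0.0592 = 4.7.

log K = 4.7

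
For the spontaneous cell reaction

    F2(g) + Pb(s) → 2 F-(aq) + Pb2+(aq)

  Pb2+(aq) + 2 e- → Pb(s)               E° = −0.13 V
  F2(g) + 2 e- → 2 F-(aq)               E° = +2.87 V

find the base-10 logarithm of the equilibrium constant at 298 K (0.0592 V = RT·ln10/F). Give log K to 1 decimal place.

log K = 101.4

The F₂/F⁻ couple is reduced (cathode); E°cell = +2.87 − (−0.13) = +3.00 V with n = 2.
At equilibrium E = 0, so log K = nE°cell / 0.0592 = (2)(+3.00) / 0.0592 = 101.4.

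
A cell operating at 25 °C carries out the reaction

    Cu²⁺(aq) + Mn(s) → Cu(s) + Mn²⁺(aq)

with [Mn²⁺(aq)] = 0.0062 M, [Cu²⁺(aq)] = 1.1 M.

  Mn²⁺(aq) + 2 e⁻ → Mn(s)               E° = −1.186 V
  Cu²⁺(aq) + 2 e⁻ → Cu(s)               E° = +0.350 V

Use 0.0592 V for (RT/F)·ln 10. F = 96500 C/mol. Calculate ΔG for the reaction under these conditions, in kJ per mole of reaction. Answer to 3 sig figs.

−309 kJ/mol

With Cu²⁺/Cu reduced at the cathode, E°cell = +0.350 − (−1.186) = +1.536 V and n = 2.
Q = [Mn²⁺(aq)] / [Cu²⁺(aq)] = 0.00564, so log Q = −2.249 and E = +1.536 − (0.0592/2)(−2.249) = +1.6026 V.
ΔG = −nFE = −(2)(96500)(+1.6026) J/mol = −309 kJ/mol.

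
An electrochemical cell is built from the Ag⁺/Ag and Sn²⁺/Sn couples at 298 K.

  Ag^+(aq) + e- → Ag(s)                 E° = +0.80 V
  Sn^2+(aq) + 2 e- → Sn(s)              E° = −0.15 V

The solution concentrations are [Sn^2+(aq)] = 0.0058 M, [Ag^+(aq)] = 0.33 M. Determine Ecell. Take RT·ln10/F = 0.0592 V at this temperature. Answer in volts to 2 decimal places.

The Ag⁺/Ag couple has the more positive E°, so it is the cathode; Sn²⁺/Sn is the anode.
The standard potential is +0.80 − (−0.15) = +0.95 V and the balanced reaction transfers n = 2 electrons.
For the overall reaction 2 Ag^+(aq) + Sn(s) → 2 Ag(s) + Sn^2+(aq), Q = [Sn^2+(aq)] / [Ag^+(aq)]^2 = 0.0533, giving log Q = −1.274.
By the Nernst equation, E = +0.95 − (0.0592/2)·(−1.274) = +0.99 V.

+0.99 V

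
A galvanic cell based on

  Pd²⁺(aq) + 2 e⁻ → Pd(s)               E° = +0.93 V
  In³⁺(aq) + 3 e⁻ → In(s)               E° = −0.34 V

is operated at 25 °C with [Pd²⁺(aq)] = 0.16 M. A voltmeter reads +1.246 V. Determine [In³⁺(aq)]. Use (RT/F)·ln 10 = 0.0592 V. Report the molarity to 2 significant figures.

With Pd²⁺/Pd at the cathode and In³⁺/In at the anode, E°cell = +0.93 − (−0.34) = +1.27 V (n = 6).
Since E = E° − (0.0592/n)·log Q, log Q = n(E° − E)/0.0592 = 2.432.
The balanced reaction is 3 Pd²⁺(aq) + 2 In(s) → 3 Pd(s) + 2 In³⁺(aq), so Q = [In³⁺(aq)]^2 / [Pd²⁺(aq)]^3.
Isolating [In³⁺(aq)] in Q = 10^{2.432} yields log [In³⁺(aq)] = 0.022, i.e. 1.1 M.

1.1 M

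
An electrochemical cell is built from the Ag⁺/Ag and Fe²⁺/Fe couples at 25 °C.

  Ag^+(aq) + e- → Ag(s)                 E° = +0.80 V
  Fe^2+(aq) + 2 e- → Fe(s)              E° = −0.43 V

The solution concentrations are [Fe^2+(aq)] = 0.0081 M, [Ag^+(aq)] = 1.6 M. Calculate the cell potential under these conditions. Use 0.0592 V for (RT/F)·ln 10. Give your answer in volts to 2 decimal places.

Since E°(Ag⁺/Ag) > E°(Fe²⁺/Fe), Ag⁺/Ag serves as the cathode.
E°cell = E°cat − E°an = +0.80 − (−0.43) = +1.23 V; n = 2.
Balancing gives 2 Ag^+(aq) + Fe(s) → 2 Ag(s) + Fe^2+(aq); hence Q = [Fe^2+(aq)] / [Ag^+(aq)]^2 = 0.00316 (log Q = −2.500).
By the Nernst equation, E = +1.23 − (0.0592/2)·(−2.500) = +1.30 V.

+1.30 V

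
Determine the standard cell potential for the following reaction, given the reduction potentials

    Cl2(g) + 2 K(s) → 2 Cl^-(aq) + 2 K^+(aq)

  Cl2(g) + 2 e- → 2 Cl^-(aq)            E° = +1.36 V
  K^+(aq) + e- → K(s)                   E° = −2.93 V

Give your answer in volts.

In the reaction as written, Cl2(g) is reduced (cathode) and K^+(aq) is produced by oxidation at the anode.
E°cell = E°(cathode) − E°(anode) = +1.36 − (−2.93) = +4.29 V.

+4.29 V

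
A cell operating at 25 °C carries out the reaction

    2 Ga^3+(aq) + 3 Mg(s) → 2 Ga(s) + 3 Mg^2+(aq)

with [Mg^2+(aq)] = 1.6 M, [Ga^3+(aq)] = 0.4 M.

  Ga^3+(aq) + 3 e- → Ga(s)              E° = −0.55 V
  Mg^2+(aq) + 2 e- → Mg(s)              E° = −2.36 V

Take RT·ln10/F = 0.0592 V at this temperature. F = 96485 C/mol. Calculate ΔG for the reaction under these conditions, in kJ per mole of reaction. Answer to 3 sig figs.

E°cell = −0.55 − (−2.36) = +1.81 V; the balanced reaction transfers n = 6 electrons.
Q = [Mg^2+(aq)]^3 / [Ga^3+(aq)]^2 = 25.6, so log Q = 1.408 and E = +1.81 − (0.0592/6)(1.408) = +1.7961 V.
ΔG = −nFE = −(6)(96485)(+1.7961) J/mol = −1040 kJ/mol.

−1040 kJ/mol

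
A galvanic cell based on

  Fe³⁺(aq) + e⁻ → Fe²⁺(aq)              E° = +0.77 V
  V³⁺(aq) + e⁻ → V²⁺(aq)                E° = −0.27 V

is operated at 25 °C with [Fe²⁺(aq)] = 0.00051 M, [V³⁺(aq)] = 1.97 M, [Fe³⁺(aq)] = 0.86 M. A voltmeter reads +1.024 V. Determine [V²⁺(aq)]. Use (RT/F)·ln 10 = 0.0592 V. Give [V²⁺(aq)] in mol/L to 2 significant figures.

The Fe³⁺/Fe²⁺ couple has the larger reduction potential, so it is the cathode: E°cell = +0.77 − (−0.27) = +1.04 V and n = 1.
Since E = E° − (0.0592/n)·log Q, log Q = n(E° − E)/0.0592 = 0.270.
Balancing electrons gives Fe³⁺(aq) + V²⁺(aq) → Fe²⁺(aq) + V³⁺(aq); thus Q = ([Fe²⁺(aq)]·[V³⁺(aq)]) / ([Fe³⁺(aq)]·[V²⁺(aq)]).
Substituting the known concentrations and solving, log [V²⁺(aq)] = −3.202 and [V²⁺(aq)] = 0.00063 M.

0.00063 M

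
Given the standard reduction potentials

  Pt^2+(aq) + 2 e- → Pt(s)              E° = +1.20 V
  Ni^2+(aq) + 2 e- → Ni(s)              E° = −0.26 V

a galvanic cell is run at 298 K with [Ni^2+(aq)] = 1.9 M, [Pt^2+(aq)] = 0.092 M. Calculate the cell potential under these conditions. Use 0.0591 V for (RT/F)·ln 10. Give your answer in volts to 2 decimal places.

The Pt²⁺/Pt couple has the more positive E°, so it is the cathode; Ni²⁺/Ni is the anode.
The standard potential is +1.20 − (−0.26) = +1.46 V and the balanced reaction transfers n = 2 electrons.
The balanced reaction is Pt^2+(aq) + Ni(s) → Pt(s) + Ni^2+(aq), so Q = [Ni^2+(aq)] / [Pt^2+(aq)] = 20.7 and log Q = 1.315.
Applying E = E° − (RT ln10/nF)·log Q gives +1.46 − (0.0591/2)(1.315) = +1.42 V.

+1.42 V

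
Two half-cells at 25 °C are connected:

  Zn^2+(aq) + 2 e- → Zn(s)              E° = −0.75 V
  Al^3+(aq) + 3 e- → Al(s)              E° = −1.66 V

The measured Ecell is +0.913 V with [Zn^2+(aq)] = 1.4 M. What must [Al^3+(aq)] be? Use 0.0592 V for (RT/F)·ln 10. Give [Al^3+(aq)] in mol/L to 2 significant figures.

1.2 M

The Zn²⁺/Zn couple has the larger reduction potential, so it is the cathode: E°cell = −0.75 − (−1.66) = +0.91 V and n = 6.
From the Nernst equation, log Q = n(E° − E)/0.0592 = 6·(+0.91 − (+0.913))/0.0592 = −0.304.
Balancing electrons gives 3 Zn^2+(aq) + 2 Al(s) → 3 Zn(s) + 2 Al^3+(aq); thus Q = [Al^3+(aq)]^2 / [Zn^2+(aq)]^3.
Substituting the known concentrations and solving, log [Al^3+(aq)] = 0.067 and [Al^3+(aq)] = 1.2 M.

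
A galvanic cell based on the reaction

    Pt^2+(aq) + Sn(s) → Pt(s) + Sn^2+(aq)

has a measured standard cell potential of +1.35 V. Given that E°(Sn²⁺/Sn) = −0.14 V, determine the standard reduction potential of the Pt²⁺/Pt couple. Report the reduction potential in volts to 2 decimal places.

In the reaction as written the Pt²⁺/Pt couple is reduced (cathode) and Sn²⁺/Sn is oxidized (anode), so E°cell = E°(Pt²⁺/Pt) − E°(Sn²⁺/Sn).
E°(Pt²⁺/Pt) = E°cell + E°(anode) = +1.35 + (−0.14) = +1.21 V.

+1.21 V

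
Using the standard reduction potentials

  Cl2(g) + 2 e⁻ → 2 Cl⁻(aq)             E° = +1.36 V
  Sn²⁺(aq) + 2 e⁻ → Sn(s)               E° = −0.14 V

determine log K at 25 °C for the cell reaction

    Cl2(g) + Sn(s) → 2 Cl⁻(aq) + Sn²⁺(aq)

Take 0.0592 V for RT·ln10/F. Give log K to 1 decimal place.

log K = 50.7

The Cl₂/Cl⁻ couple is reduced (cathode); E°cell = +1.36 − (−0.14) = +1.50 V with n = 2.
At equilibrium E = 0, so log K = nE°cell / 0.0592 = (2)(+1.50) / 0.0592 = 50.7.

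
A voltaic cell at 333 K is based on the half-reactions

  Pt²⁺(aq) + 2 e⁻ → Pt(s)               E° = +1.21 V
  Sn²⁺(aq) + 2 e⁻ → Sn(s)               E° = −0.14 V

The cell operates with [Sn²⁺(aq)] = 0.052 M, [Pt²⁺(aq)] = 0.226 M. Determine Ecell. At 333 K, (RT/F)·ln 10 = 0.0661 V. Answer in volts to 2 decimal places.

The Pt²⁺/Pt couple has the more positive E°, so it is the cathode; Sn²⁺/Sn is the anode.
E°cell = +1.21 − (−0.14) = +1.35 V, with n = 2 electrons transferred.
The balanced reaction is Pt²⁺(aq) + Sn(s) → Pt(s) + Sn²⁺(aq), so Q = [Sn²⁺(aq)] / [Pt²⁺(aq)] = 0.23 and log Q = −0.638.
E = E° − (0.0661/n)·log Q = +1.35 − (0.0661/2)(−0.638) = +1.37 V.

+1.37 V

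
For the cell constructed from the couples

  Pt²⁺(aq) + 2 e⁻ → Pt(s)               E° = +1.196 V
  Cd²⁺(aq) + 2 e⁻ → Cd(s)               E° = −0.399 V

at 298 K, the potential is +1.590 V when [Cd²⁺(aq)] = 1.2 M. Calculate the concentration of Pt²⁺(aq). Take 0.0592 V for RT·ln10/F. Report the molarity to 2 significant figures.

0.81 M

Pt²⁺/Pt is the cathode (higher E°); E°cell = +1.196 − (−0.399) = +1.595 V with n = 2.
From the Nernst equation, log Q = n(E° − E)/0.0592 = 2·(+1.595 − (+1.590))/0.0592 = 0.169.
Balancing electrons gives Pt²⁺(aq) + Cd(s) → Pt(s) + Cd²⁺(aq); thus Q = [Cd²⁺(aq)] / [Pt²⁺(aq)].
Substituting the known concentrations and solving, log [Pt²⁺(aq)] = −0.090 and [Pt²⁺(aq)] = 0.81 M.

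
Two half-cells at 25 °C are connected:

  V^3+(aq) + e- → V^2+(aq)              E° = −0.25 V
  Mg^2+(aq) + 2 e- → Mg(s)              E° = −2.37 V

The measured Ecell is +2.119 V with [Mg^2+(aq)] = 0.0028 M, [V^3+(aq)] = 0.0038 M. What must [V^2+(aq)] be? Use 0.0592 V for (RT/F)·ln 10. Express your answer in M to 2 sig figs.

0.075 M

V³⁺/V²⁺ is the cathode (higher E°); E°cell = −0.25 − (−2.37) = +2.12 V with n = 2.
Since E = E° − (0.0592/n)·log Q, log Q = n(E° − E)/0.0592 = 0.034.
For 2 V^3+(aq) + Mg(s) → 2 V^2+(aq) + Mg^2+(aq), the reaction quotient is Q = ([V^2+(aq)]^2·[Mg^2+(aq)]) / [V^3+(aq)]^2.
Solving for the unknown gives log [V^2+(aq)] = −1.127, so [V^2+(aq)] ≈ 0.075 M.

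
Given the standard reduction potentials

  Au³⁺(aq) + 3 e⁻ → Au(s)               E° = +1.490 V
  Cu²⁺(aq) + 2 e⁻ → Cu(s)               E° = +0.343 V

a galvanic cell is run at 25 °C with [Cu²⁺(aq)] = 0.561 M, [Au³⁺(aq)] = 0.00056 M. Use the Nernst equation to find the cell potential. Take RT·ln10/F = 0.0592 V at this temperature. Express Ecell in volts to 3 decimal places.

+1.090 V

Au³⁺/Au is reduced (cathode, E° = +1.490 V) and Cu²⁺/Cu is oxidized (anode).
The standard potential is +1.490 − (+0.343) = +1.147 V and the balanced reaction transfers n = 6 electrons.
Balancing gives 2 Au³⁺(aq) + 3 Cu(s) → 2 Au(s) + 3 Cu²⁺(aq); hence Q = [Cu²⁺(aq)]^3 / [Au³⁺(aq)]^2 = 5.63×10^5 (log Q = 5.751).
Applying E = E° − (RT ln10/nF)·log Q gives +1.147 − (0.0592/6)(5.751) = +1.090 V.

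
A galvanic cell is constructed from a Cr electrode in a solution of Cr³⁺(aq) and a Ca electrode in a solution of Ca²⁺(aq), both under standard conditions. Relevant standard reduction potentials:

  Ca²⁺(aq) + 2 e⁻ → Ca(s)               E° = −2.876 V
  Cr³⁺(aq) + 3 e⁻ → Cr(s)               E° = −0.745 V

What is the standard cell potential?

Of the two couples in this cell, the one with the more positive reduction potential is reduced at the cathode: here that is Cr³⁺/Cr (−0.745 V); Ca²⁺/Ca (−2.876 V) is the anode.
E°cell = E°(cathode) − E°(anode) = −0.745 − (−2.876) = +2.131 V.

+2.131 V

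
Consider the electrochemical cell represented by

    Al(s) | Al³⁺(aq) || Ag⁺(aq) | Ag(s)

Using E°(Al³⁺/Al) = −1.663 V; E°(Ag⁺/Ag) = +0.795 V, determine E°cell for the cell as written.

By convention the left-hand electrode in cell notation is the anode (oxidation) and the right-hand electrode is the cathode (reduction).
E°cell = E°(right) − E°(left) = +0.795 − (−1.663) = +2.458 V.

+2.458 V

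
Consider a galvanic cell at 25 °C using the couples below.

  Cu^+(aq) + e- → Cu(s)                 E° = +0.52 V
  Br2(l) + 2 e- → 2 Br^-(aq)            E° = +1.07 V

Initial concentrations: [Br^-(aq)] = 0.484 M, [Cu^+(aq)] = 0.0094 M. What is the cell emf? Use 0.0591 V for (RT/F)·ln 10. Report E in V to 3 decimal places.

+0.688 V

Since E°(Br₂/Br⁻) > E°(Cu⁺/Cu), Br₂/Br⁻ serves as the cathode.
E°cell = +1.07 − (+0.52) = +0.55 V, with n = 2 electrons transferred.
The balanced reaction is Br2(l) + 2 Cu(s) → 2 Br^-(aq) + 2 Cu^+(aq), so Q = [Br^-(aq)]^2·[Cu^+(aq)]^2 = 2.07×10^−5 and log Q = −4.684.
By the Nernst equation, E = +0.55 − (0.0591/2)·(−4.684) = +0.688 V.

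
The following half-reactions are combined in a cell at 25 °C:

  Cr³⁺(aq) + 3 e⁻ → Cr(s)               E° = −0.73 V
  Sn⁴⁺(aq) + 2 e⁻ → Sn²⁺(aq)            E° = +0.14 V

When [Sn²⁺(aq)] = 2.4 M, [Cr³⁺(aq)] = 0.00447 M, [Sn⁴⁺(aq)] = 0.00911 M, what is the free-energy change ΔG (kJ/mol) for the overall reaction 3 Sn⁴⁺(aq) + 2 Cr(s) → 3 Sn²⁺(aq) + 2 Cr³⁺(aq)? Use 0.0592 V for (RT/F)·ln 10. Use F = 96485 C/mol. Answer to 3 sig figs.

−489 kJ/mol

The standard cell potential is +0.14 − (−0.73) = +0.87 V, with n = 6 electrons in the balanced equation.
Q = ([Sn²⁺(aq)]^3·[Cr³⁺(aq)]^2) / [Sn⁴⁺(aq)]^3 = 365, so log Q = 2.563 and E = +0.87 − (0.0592/6)(2.563) = +0.8447 V.
ΔG = −nFE = −(6)(96485)(+0.8447) J/mol = −489 kJ/mol.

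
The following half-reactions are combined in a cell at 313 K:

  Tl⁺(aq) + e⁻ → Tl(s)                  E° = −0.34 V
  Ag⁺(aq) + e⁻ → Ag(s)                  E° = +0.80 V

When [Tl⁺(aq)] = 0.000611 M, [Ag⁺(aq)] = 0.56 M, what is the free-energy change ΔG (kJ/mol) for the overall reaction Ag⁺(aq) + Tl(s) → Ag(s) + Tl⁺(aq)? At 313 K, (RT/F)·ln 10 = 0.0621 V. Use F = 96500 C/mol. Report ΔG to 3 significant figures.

−128 kJ/mol

With Ag⁺/Ag reduced at the cathode, E°cell = +0.80 − (−0.34) = +1.14 V and n = 1.
The reaction quotient is [Tl⁺(aq)] / [Ag⁺(aq)] = 0.00109; by Nernst, E = +1.14 − (0.0621/1)(−2.962) = +1.3239 V.
ΔG = −nFE = −(1)(96500)(+1.3239) J/mol = −128 kJ/mol.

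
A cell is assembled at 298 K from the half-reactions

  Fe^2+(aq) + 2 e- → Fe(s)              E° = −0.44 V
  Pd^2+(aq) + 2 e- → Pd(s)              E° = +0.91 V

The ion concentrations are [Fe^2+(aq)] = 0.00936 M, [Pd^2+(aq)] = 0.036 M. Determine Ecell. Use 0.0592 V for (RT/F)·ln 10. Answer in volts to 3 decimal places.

Since E°(Pd²⁺/Pd) > E°(Fe²⁺/Fe), Pd²⁺/Pd serves as the cathode.
E°cell = E°cat − E°an = +0.91 − (−0.44) = +1.35 V; n = 2.
The balanced reaction is Pd^2+(aq) + Fe(s) → Pd(s) + Fe^2+(aq), so Q = [Fe^2+(aq)] / [Pd^2+(aq)] = 0.26 and log Q = −0.585.
By the Nernst equation, E = +1.35 − (0.0592/2)·(−0.585) = +1.367 V.

+1.367 V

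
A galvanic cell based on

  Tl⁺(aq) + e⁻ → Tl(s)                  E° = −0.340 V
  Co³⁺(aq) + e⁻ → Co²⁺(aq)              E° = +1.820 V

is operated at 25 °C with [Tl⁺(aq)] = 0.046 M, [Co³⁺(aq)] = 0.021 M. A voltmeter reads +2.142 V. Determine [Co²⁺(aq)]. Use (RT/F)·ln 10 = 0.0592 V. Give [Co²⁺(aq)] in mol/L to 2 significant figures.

0.92 M

The Co³⁺/Co²⁺ couple has the larger reduction potential, so it is the cathode: E°cell = +1.820 − (−0.340) = +2.160 V and n = 1.
Rearranging E = E° − (0.0592/n)·log Q gives log Q = 1(+2.160 − (+2.142))/0.0592 = 0.304.
The balanced reaction is Co³⁺(aq) + Tl(s) → Co²⁺(aq) + Tl⁺(aq), so Q = ([Co²⁺(aq)]·[Tl⁺(aq)]) / [Co³⁺(aq)].
Solving for the unknown gives log [Co²⁺(aq)] = −0.037, so [Co²⁺(aq)] ≈ 0.92 M.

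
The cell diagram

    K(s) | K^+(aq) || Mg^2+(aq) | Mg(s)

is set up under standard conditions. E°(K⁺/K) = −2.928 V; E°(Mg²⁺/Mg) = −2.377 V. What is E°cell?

By convention the left-hand electrode in cell notation is the anode (oxidation) and the right-hand electrode is the cathode (reduction).
E°cell = E°(right) − E°(left) = −2.377 − (−2.928) = +0.551 V.

+0.551 V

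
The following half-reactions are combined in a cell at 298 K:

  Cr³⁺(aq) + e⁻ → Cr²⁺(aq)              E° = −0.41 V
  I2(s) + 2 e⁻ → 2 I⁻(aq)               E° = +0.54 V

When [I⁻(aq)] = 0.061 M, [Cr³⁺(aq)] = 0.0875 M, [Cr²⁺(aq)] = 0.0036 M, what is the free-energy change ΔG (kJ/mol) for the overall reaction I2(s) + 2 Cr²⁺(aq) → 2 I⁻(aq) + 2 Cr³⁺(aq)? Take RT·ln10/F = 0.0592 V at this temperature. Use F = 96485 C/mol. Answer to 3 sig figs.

With I₂/I⁻ reduced at the cathode, E°cell = +0.54 − (−0.41) = +0.95 V and n = 2.
The reaction quotient is ([I⁻(aq)]^2·[Cr³⁺(aq)]^2) / [Cr²⁺(aq)]^2 = 2.2; by Nernst, E = +0.95 − (0.0592/2)(0.342) = +0.9399 V.
ΔG = −nFE = −(2)(96485)(+0.9399) J/mol = −181 kJ/mol.

−181 kJ/mol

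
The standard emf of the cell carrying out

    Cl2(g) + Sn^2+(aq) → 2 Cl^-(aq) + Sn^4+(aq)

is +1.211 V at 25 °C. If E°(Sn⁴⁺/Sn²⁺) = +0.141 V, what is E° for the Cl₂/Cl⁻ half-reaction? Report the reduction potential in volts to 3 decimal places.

+1.352 V

In the reaction as written the Cl₂/Cl⁻ couple is reduced (cathode) and Sn⁴⁺/Sn²⁺ is oxidized (anode), so E°cell = E°(Cl₂/Cl⁻) − E°(Sn⁴⁺/Sn²⁺).
E°(Cl₂/Cl⁻) = E°cell + E°(anode) = +1.211 + (+0.141) = +1.352 V.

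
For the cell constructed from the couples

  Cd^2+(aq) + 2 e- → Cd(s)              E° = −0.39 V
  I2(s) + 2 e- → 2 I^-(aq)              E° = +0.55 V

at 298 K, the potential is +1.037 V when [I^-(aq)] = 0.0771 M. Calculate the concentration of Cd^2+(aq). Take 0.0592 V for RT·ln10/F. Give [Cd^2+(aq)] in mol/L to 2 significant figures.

0.089 M

With I₂/I⁻ at the cathode and Cd²⁺/Cd at the anode, E°cell = +0.55 − (−0.39) = +0.94 V (n = 2).
From the Nernst equation, log Q = n(E° − E)/0.0592 = 2·(+0.94 − (+1.037))/0.0592 = −3.277.
For I2(s) + Cd(s) → 2 I^-(aq) + Cd^2+(aq), the reaction quotient is Q = [I^-(aq)]^2·[Cd^2+(aq)].
Substituting the known concentrations and solving, log [Cd^2+(aq)] = −1.051 and [Cd^2+(aq)] = 0.089 M.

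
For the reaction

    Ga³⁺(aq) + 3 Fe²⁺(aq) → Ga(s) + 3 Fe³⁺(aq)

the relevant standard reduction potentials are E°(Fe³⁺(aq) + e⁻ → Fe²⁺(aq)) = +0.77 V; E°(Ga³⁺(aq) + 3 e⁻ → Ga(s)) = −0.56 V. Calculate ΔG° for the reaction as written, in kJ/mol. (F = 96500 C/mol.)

In the reaction as written Ga³⁺(aq) is reduced, so the Ga³⁺/Ga couple is the cathode and Fe³⁺/Fe²⁺ is the anode.
E°cell = −0.56 − (+0.77) = −1.33 V; balancing electrons gives n = 3.
ΔG° = −nFE°cell = −(3)(96500)(−1.33) J/mol = +385 kJ/mol.

+385 kJ/mol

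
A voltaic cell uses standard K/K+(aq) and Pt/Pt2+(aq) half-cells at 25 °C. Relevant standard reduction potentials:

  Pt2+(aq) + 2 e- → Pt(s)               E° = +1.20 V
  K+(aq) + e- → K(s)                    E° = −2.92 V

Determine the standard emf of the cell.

+4.12 V

The Pt²⁺/Pt couple has the higher E°, so Pt ion is reduced (cathode) and K is oxidized (anode).
E°cell = E°(cathode) − E°(anode) = +1.20 − (−2.92) = +4.12 V.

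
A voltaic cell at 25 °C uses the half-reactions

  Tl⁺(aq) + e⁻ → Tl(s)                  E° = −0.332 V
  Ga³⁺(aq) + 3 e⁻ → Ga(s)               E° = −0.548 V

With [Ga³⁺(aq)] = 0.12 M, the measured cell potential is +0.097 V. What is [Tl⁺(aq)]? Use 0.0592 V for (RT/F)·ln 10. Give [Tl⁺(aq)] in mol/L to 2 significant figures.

0.0048 M

With Tl⁺/Tl at the cathode and Ga³⁺/Ga at the anode, E°cell = −0.332 − (−0.548) = +0.216 V (n = 3).
From the Nernst equation, log Q = n(E° − E)/0.0592 = 3·(+0.216 − (+0.097))/0.0592 = 6.030.
The balanced reaction is 3 Tl⁺(aq) + Ga(s) → 3 Tl(s) + Ga³⁺(aq), so Q = [Ga³⁺(aq)] / [Tl⁺(aq)]^3.
Solving for the unknown gives log [Tl⁺(aq)] = −2.317, so [Tl⁺(aq)] ≈ 0.0048 M.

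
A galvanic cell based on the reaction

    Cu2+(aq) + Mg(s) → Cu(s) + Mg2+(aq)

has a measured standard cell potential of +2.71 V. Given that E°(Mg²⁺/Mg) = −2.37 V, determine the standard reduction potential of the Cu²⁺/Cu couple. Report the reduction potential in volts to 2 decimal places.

+0.34 V

In the reaction as written the Cu²⁺/Cu couple is reduced (cathode) and Mg²⁺/Mg is oxidized (anode), so E°cell = E°(Cu²⁺/Cu) − E°(Mg²⁺/Mg).
E°(Cu²⁺/Cu) = E°cell + E°(anode) = +2.71 + (−2.37) = +0.34 V.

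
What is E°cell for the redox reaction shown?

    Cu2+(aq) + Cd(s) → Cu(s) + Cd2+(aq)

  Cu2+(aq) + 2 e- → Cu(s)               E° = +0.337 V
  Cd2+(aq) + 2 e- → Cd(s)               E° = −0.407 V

+0.744 V

In the reaction as written, Cu2+(aq) is reduced (cathode) and Cd2+(aq) is produced by oxidation at the anode.
E°cell = E°(cathode) − E°(anode) = +0.337 − (−0.407) = +0.744 V.
The positive value indicates the reaction is spontaneous as written.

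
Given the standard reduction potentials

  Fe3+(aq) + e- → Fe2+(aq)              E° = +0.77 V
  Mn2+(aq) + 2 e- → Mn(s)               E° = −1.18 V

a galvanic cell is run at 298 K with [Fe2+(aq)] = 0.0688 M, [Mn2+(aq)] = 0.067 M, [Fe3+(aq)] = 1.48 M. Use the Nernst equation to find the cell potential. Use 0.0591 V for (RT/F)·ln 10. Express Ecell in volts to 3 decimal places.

+2.063 V

The Fe³⁺/Fe²⁺ couple has the more positive E°, so it is the cathode; Mn²⁺/Mn is the anode.
The standard potential is +0.77 − (−1.18) = +1.95 V and the balanced reaction transfers n = 2 electrons.
Balancing gives 2 Fe3+(aq) + Mn(s) → 2 Fe2+(aq) + Mn2+(aq); hence Q = ([Fe2+(aq)]^2·[Mn2+(aq)]) / [Fe3+(aq)]^2 = 0.000145 (log Q = −3.839).
By the Nernst equation, E = +1.95 − (0.0591/2)·(−3.839) = +2.063 V.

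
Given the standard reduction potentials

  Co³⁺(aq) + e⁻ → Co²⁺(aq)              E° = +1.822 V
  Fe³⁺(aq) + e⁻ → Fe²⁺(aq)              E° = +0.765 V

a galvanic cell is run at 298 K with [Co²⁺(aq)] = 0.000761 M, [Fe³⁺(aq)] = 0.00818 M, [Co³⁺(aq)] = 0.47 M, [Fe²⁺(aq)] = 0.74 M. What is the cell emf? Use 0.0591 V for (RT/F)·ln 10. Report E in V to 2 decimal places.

The Co³⁺/Co²⁺ couple has the more positive E°, so it is the cathode; Fe³⁺/Fe²⁺ is the anode.
E°cell = E°cat − E°an = +1.822 − (+0.765) = +1.057 V; n = 1.
Balancing gives Co³⁺(aq) + Fe²⁺(aq) → Co²⁺(aq) + Fe³⁺(aq); hence Q = ([Co²⁺(aq)]·[Fe³⁺(aq)]) / ([Co³⁺(aq)]·[Fe²⁺(aq)]) = 1.79×10^−5 (log Q = −4.747).
Applying E = E° − (RT ln10/nF)·log Q gives +1.057 − (0.0591/1)(−4.747) = +1.34 V.

+1.34 V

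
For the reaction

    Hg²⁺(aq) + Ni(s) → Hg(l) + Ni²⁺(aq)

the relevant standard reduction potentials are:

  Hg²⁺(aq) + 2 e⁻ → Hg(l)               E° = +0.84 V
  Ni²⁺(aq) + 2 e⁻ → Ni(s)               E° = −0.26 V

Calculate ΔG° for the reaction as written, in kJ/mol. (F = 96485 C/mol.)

−212 kJ/mol

In the reaction as written Hg²⁺(aq) is reduced, so the Hg²⁺/Hg couple is the cathode and Ni²⁺/Ni is the anode.
E°cell = +0.84 − (−0.26) = +1.10 V; balancing electrons gives n = 2.
ΔG° = −nFE°cell = −(2)(96485)(+1.10) J/mol = −212 kJ/mol.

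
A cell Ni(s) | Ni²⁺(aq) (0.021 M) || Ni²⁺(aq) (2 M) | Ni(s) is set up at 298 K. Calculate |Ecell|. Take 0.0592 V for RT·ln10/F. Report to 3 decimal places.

0.059 V

For a concentration cell E°cell = 0, since both electrodes use the same couple.
The compartment with the higher Ni²⁺(aq) concentration (2 M) acts as the cathode; ions are reduced there and produced at the dilute (0.021 M) anode.
With n = 2, Ecell = −(0.0592/2)·log([dilute]/[conc]) = −(0.0592/2)·log(0.021/2) = +0.059 V.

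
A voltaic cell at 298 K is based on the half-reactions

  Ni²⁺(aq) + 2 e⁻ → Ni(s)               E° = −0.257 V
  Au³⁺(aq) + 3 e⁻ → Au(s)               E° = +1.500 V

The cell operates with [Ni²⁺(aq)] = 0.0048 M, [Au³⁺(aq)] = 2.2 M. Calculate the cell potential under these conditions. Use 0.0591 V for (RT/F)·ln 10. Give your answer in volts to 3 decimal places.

+1.832 V

Since E°(Au³⁺/Au) > E°(Ni²⁺/Ni), Au³⁺/Au serves as the cathode.
The standard potential is +1.500 − (−0.257) = +1.757 V and the balanced reaction transfers n = 6 electrons.
For the overall reaction 2 Au³⁺(aq) + 3 Ni(s) → 2 Au(s) + 3 Ni²⁺(aq), Q = [Ni²⁺(aq)]^3 / [Au³⁺(aq)]^2 = 2.28×10^−8, giving log Q = −7.641.
E = E° − (0.0591/n)·log Q = +1.757 − (0.0591/6)(−7.641) = +1.832 V.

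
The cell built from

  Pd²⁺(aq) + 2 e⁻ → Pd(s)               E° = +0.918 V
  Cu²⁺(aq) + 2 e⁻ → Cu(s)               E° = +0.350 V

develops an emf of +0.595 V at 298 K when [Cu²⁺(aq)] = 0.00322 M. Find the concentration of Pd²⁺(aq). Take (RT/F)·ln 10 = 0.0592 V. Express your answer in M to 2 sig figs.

Pd²⁺/Pd is the cathode (higher E°); E°cell = +0.918 − (+0.350) = +0.568 V with n = 2.
From the Nernst equation, log Q = n(E° − E)/0.0592 = 2·(+0.568 − (+0.595))/0.0592 = −0.912.
The balanced reaction is Pd²⁺(aq) + Cu(s) → Pd(s) + Cu²⁺(aq), so Q = [Cu²⁺(aq)] / [Pd²⁺(aq)].
Substituting the known concentrations and solving, log [Pd²⁺(aq)] = −1.580 and [Pd²⁺(aq)] = 0.026 M.

0.026 M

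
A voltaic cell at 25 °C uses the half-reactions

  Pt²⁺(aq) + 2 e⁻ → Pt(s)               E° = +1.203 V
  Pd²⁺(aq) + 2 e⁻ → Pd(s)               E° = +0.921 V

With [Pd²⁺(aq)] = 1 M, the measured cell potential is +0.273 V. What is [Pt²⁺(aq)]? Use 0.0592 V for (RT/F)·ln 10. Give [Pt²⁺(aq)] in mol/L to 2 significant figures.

Pt²⁺/Pt is the cathode (higher E°); E°cell = +1.203 − (+0.921) = +0.282 V with n = 2.
From the Nernst equation, log Q = n(E° − E)/0.0592 = 2·(+0.282 − (+0.273))/0.0592 = 0.304.
For Pt²⁺(aq) + Pd(s) → Pt(s) + Pd²⁺(aq), the reaction quotient is Q = [Pd²⁺(aq)] / [Pt²⁺(aq)].
Solving for the unknown gives log [Pt²⁺(aq)] = −0.304, so [Pt²⁺(aq)] ≈ 0.50 M.

0.50 M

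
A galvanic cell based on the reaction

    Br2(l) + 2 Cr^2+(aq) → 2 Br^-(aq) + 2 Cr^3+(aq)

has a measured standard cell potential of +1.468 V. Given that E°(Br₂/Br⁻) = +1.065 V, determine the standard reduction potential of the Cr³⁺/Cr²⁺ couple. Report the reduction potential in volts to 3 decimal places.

−0.403 V

In the reaction as written the Br₂/Br⁻ couple is reduced (cathode) and Cr³⁺/Cr²⁺ is oxidized (anode), so E°cell = E°(Br₂/Br⁻) − E°(Cr³⁺/Cr²⁺).
E°(Cr³⁺/Cr²⁺) = E°(cathode) − E°cell = +1.065 − (+1.468) = −0.403 V.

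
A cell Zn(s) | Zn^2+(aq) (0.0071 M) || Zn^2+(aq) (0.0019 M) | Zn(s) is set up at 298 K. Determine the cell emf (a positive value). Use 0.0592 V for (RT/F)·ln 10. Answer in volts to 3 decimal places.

0.017 V

For a concentration cell E°cell = 0, since both electrodes use the same couple.
The compartment with the higher Zn^2+(aq) concentration (0.0071 M) acts as the cathode; ions are reduced there and produced at the dilute (0.0019 M) anode.
With n = 2, Ecell = −(0.0592/2)·log([dilute]/[conc]) = −(0.0592/2)·log(0.0019/0.0071) = +0.017 V.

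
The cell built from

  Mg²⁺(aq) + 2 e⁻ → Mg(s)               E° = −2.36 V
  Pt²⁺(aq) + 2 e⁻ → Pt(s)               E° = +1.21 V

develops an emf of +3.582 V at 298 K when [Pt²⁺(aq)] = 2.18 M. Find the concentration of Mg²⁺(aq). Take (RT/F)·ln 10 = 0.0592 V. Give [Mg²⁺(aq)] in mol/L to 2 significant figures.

0.86 M

With Pt²⁺/Pt at the cathode and Mg²⁺/Mg at the anode, E°cell = +1.21 − (−2.36) = +3.57 V (n = 2).
Rearranging E = E° − (0.0592/n)·log Q gives log Q = 2(+3.57 − (+3.582))/0.0592 = −0.405.
The balanced reaction is Pt²⁺(aq) + Mg(s) → Pt(s) + Mg²⁺(aq), so Q = [Mg²⁺(aq)] / [Pt²⁺(aq)].
Isolating [Mg²⁺(aq)] in Q = 10^{−0.405} yields log [Mg²⁺(aq)] = −0.067, i.e. 0.86 M.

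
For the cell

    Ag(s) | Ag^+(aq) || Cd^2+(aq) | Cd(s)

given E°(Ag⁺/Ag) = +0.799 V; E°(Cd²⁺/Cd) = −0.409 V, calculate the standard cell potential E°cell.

−1.208 V

By convention the left-hand electrode in cell notation is the anode (oxidation) and the right-hand electrode is the cathode (reduction).
E°cell = E°(right) − E°(left) = −0.409 − (+0.799) = −1.208 V.
The negative sign shows that, as written, the cell would require an external voltage to drive the reaction.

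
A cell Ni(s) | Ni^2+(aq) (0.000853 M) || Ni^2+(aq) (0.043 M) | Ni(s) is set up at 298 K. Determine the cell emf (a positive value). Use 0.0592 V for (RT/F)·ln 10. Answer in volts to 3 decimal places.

For a concentration cell E°cell = 0, since both electrodes use the same couple.
The compartment with the higher Ni^2+(aq) concentration (0.043 M) acts as the cathode; ions are reduced there and produced at the dilute (0.000853 M) anode.
With n = 2, Ecell = −(0.0592/2)·log([dilute]/[conc]) = −(0.0592/2)·log(0.000853/0.043) = +0.050 V.

0.050 V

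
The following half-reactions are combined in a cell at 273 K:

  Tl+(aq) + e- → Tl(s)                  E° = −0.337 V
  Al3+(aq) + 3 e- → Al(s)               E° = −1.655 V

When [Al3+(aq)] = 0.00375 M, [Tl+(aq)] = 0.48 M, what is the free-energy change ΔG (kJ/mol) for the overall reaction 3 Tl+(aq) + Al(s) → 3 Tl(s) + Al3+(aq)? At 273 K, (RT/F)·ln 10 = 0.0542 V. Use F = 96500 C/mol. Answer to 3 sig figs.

−389 kJ/mol

The standard cell potential is −0.337 − (−1.655) = +1.318 V, with n = 3 electrons in the balanced equation.
Here Q = [Al3+(aq)] / [Tl+(aq)]^3 = 0.0339 (log Q = −1.470), giving E = +1.318 − (0.0542/3)·(−1.470) = +1.3446 V.
Then ΔG = −nFE = −3 × 96500 × +1.3446 J/mol = −389 kJ/mol.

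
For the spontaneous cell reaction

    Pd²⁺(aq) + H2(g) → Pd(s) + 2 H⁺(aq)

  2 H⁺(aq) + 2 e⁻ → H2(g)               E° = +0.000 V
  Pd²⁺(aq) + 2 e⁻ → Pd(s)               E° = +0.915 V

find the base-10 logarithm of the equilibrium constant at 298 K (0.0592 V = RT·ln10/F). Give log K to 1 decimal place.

log K = 30.9

The Pd²⁺/Pd couple is reduced (cathode); E°cell = +0.915 − (+0.000) = +0.915 V with n = 2.
At equilibrium E = 0, so log K = nE°cell / 0.0592 = (2)(+0.915) / 0.0592 = 30.9.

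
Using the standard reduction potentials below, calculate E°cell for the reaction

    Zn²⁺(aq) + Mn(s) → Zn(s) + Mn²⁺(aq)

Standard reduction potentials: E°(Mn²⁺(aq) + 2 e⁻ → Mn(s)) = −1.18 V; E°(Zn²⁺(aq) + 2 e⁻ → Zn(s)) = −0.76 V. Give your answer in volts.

Zn²⁺(aq) gains electrons, so the Zn²⁺/Zn couple is the cathode; the Mn²⁺/Mn couple is the anode.
E°cell = E°(cathode) − E°(anode) = −0.76 − (−1.18) = +0.42 V.

+0.42 V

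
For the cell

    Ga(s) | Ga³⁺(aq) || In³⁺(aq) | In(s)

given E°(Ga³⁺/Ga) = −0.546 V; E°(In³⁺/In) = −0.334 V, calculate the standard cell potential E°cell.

By convention the left-hand electrode in cell notation is the anode (oxidation) and the right-hand electrode is the cathode (reduction).
E°cell = E°(right) − E°(left) = −0.334 − (−0.546) = +0.212 V.

+0.212 V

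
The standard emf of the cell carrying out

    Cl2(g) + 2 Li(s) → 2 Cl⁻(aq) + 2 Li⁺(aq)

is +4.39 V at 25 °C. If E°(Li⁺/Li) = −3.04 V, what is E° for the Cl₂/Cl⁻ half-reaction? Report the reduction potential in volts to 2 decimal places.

+1.35 V

In the reaction as written the Cl₂/Cl⁻ couple is reduced (cathode) and Li⁺/Li is oxidized (anode), so E°cell = E°(Cl₂/Cl⁻) − E°(Li⁺/Li).
E°(Cl₂/Cl⁻) = E°cell + E°(anode) = +4.39 + (−3.04) = +1.35 V.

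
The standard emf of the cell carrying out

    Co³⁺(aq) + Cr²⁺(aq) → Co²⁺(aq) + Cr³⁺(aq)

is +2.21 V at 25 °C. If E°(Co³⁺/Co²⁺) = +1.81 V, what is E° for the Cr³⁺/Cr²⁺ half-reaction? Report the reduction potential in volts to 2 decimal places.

In the reaction as written the Co³⁺/Co²⁺ couple is reduced (cathode) and Cr³⁺/Cr²⁺ is oxidized (anode), so E°cell = E°(Co³⁺/Co²⁺) − E°(Cr³⁺/Cr²⁺).
E°(Cr³⁺/Cr²⁺) = E°(cathode) − E°cell = +1.81 − (+2.21) = −0.40 V.

−0.40 V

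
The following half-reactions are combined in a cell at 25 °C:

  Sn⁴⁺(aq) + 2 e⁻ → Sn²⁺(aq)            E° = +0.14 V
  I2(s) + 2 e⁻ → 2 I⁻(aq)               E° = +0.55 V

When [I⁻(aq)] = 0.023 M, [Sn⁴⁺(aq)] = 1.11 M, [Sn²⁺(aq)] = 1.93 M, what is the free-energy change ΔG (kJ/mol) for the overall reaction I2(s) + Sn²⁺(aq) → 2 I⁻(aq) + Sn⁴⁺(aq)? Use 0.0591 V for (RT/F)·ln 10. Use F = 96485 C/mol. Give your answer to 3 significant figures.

−99.2 kJ/mol

The standard cell potential is +0.55 − (+0.14) = +0.41 V, with n = 2 electrons in the balanced equation.
Here Q = ([I⁻(aq)]^2·[Sn⁴⁺(aq)]) / [Sn²⁺(aq)] = 0.000304 (log Q = −3.517), giving E = +0.41 − (0.0591/2)·(−3.517) = +0.5139 V.
Finally ΔG = −nFE = −(2)(96485 C/mol)(+0.5139 V) = −99.2 kJ/mol.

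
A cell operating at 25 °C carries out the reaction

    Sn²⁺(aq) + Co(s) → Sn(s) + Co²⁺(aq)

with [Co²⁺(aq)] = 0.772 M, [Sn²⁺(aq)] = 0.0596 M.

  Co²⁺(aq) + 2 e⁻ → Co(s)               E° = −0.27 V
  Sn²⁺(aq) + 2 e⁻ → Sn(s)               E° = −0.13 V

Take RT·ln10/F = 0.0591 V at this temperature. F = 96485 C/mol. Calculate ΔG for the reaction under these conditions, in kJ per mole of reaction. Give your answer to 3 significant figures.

−20.7 kJ/mol

The standard cell potential is −0.13 − (−0.27) = +0.14 V, with n = 2 electrons in the balanced equation.
Here Q = [Co²⁺(aq)] / [Sn²⁺(aq)] = 13 (log Q = 1.112), giving E = +0.14 − (0.0591/2)·(1.112) = +0.1071 V.
ΔG = −nFE = −(2)(96485)(+0.1071) J/mol = −20.7 kJ/mol.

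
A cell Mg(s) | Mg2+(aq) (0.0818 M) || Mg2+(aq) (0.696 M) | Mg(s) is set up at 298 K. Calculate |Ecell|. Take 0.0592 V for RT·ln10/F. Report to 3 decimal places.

For a concentration cell E°cell = 0, since both electrodes use the same couple.
The compartment with the higher Mg2+(aq) concentration (0.696 M) acts as the cathode; ions are reduced there and produced at the dilute (0.0818 M) anode.
With n = 2, Ecell = −(0.0592/2)·log([dilute]/[conc]) = −(0.0592/2)·log(0.0818/0.696) = +0.028 V.

0.028 V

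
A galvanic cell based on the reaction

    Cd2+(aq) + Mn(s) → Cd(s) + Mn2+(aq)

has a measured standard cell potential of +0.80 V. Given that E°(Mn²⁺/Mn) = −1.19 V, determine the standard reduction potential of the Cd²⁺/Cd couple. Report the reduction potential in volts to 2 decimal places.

In the reaction as written the Cd²⁺/Cd couple is reduced (cathode) and Mn²⁺/Mn is oxidized (anode), so E°cell = E°(Cd²⁺/Cd) − E°(Mn²⁺/Mn).
E°(Cd²⁺/Cd) = E°cell + E°(anode) = +0.80 + (−1.19) = −0.39 V.

−0.39 V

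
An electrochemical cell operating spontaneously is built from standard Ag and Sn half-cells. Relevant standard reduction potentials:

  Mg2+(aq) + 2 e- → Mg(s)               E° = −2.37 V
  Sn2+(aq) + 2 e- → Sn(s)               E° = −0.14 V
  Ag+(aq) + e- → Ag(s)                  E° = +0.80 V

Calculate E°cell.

The Ag⁺/Ag couple has the higher E°, so Ag ion is reduced (cathode) and Sn is oxidized (anode).
E°cell = E°(cathode) − E°(anode) = +0.80 − (−0.14) = +0.94 V.

+0.94 V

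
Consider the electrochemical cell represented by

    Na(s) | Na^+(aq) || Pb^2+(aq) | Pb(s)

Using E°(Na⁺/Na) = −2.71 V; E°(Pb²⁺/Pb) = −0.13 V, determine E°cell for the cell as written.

By convention the left-hand electrode in cell notation is the anode (oxidation) and the right-hand electrode is the cathode (reduction).
E°cell = E°(right) − E°(left) = −0.13 − (−2.71) = +2.58 V.

+2.58 V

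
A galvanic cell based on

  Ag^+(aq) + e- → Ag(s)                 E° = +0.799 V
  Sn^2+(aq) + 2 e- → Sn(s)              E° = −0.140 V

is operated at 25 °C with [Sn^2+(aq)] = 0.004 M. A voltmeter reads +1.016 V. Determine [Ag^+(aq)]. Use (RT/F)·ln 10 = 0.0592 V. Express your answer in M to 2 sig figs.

Ag⁺/Ag is the cathode (higher E°); E°cell = +0.799 − (−0.140) = +0.939 V with n = 2.
Rearranging E = E° − (0.0592/n)·log Q gives log Q = 2(+0.939 − (+1.016))/0.0592 = −2.601.
For 2 Ag^+(aq) + Sn(s) → 2 Ag(s) + Sn^2+(aq), the reaction quotient is Q = [Sn^2+(aq)] / [Ag^+(aq)]^2.
Isolating [Ag^+(aq)] in Q = 10^{−2.601} yields log [Ag^+(aq)] = 0.102, i.e. 1.3 M.

1.3 M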